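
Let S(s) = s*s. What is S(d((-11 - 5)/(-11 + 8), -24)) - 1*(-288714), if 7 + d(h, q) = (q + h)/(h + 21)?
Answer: 1802234955/6241 ≈ 2.8877e+5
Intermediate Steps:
d(h, q) = -7 + (h + q)/(21 + h) (d(h, q) = -7 + (q + h)/(h + 21) = -7 + (h + q)/(21 + h))
S(s) = s²
S(d((-11 - 5)/(-11 + 8), -24)) - 1*(-288714) = ((-147 - 24 - 6*(-11 - 5)/(-11 + 8))/(21 + (-11 - 5)/(-11 + 8)))² - 1*(-288714) = ((-147 - 24 - (-96)/(-3))/(21 - 16/(-3)))² + 288714 = ((-147 - 24 - (-96)*(-1)/3)/(21 - 16*(-⅓)))² + 288714 = ((-147 - 24 - 6*16/3)/(21 + 16/3))² + 288714 = ((-147 - 24 - 32)/(79/3))² + 288714 = ((3/79)*(-203))² + 288714 = (-609/79)² + 288714 = 370881/6241 + 288714 = 1802234955/6241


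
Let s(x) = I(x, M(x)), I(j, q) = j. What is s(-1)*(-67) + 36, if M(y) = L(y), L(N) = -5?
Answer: 103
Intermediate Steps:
M(y) = -5
s(x) = x
s(-1)*(-67) + 36 = -1*(-67) + 36 = 67 + 36 = 103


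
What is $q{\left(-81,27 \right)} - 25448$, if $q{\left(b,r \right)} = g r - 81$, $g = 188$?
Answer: $-20453$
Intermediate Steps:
$q{\left(b,r \right)} = -81 + 188 r$ ($q{\left(b,r \right)} = 188 r - 81 = -81 + 188 r$)
$q{\left(-81,27 \right)} - 25448 = \left(-81 + 188 \cdot 27\right) - 25448 = \left(-81 + 5076\right) - 25448 = 4995 - 25448 = -20453$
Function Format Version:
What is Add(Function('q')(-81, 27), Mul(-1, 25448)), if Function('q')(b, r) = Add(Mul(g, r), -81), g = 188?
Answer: -20453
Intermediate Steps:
Function('q')(b, r) = Add(-81, Mul(188, r)) (Function('q')(b, r) = Add(Mul(188, r), -81) = Add(-81, Mul(188, r)))
Add(Function('q')(-81, 27), Mul(-1, 25448)) = Add(Add(-81, Mul(188, 27)), Mul(-1, 25448)) = Add(Add(-81, 5076), -25448) = Add(4995, -25448) = -20453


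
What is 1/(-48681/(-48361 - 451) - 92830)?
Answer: -48812/4531169279 ≈ -1.0772e-5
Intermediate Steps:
1/(-48681/(-48361 - 451) - 92830) = 1/(-48681/(-48812) - 92830) = 1/(-48681*(-1/48812) - 92830) = 1/(48681/48812 - 92830) = 1/(-4531169279/48812) = -48812/4531169279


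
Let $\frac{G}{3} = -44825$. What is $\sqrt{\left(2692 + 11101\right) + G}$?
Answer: $i \sqrt{120682} \approx 347.39 i$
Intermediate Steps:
$G = -134475$ ($G = 3 \left(-44825\right) = -134475$)
$\sqrt{\left(2692 + 11101\right) + G} = \sqrt{\left(2692 + 11101\right) - 134475} = \sqrt{13793 - 134475} = \sqrt{-120682} = i \sqrt{120682}$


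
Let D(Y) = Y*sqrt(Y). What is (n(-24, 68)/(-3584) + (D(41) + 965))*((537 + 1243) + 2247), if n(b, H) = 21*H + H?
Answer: 1740199591/448 + 165107*sqrt(41) ≈ 4.9416e+6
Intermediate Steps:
n(b, H) = 22*H
D(Y) = Y**(3/2)
(n(-24, 68)/(-3584) + (D(41) + 965))*((537 + 1243) + 2247) = ((22*68)/(-3584) + (41**(3/2) + 965))*((537 + 1243) + 2247) = (1496*(-1/3584) + (41*sqrt(41) + 965))*(1780 + 2247) = (-187/448 + (965 + 41*sqrt(41)))*4027 = (432133/448 + 41*sqrt(41))*4027 = 1740199591/448 + 165107*sqrt(41)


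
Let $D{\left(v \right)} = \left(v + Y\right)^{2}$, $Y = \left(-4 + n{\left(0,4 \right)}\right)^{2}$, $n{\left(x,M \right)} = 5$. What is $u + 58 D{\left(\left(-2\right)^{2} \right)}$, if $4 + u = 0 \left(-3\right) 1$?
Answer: $1446$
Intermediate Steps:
$Y = 1$ ($Y = \left(-4 + 5\right)^{2} = 1^{2} = 1$)
$D{\left(v \right)} = \left(1 + v\right)^{2}$ ($D{\left(v \right)} = \left(v + 1\right)^{2} = \left(1 + v\right)^{2}$)
$u = -4$ ($u = -4 + 0 \left(-3\right) 1 = -4 + 0 \cdot 1 = -4 + 0 = -4$)
$u + 58 D{\left(\left(-2\right)^{2} \right)} = -4 + 58 \left(1 + \left(-2\right)^{2}\right)^{2} = -4 + 58 \left(1 + 4\right)^{2} = -4 + 58 \cdot 5^{2} = -4 + 58 \cdot 25 = -4 + 1450 = 1446$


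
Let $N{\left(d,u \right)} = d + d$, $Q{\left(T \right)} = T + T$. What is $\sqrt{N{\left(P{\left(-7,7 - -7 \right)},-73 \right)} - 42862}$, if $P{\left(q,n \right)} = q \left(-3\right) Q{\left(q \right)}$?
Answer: $5 i \sqrt{1738} \approx 208.45 i$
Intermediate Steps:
$Q{\left(T \right)} = 2 T$
$P{\left(q,n \right)} = - 6 q^{2}$ ($P{\left(q,n \right)} = q \left(-3\right) 2 q = - 3 q 2 q = - 6 q^{2}$)
$N{\left(d,u \right)} = 2 d$
$\sqrt{N{\left(P{\left(-7,7 - -7 \right)},-73 \right)} - 42862} = \sqrt{2 \left(- 6 \left(-7\right)^{2}\right) - 42862} = \sqrt{2 \left(\left(-6\right) 49\right) - 42862} = \sqrt{2 \left(-294\right) - 42862} = \sqrt{-588 - 42862} = \sqrt{-43450} = 5 i \sqrt{1738}$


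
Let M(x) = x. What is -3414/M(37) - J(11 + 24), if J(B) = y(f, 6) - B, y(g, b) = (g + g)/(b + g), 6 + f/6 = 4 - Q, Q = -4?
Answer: -6505/111 ≈ -58.604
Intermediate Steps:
f = 12 (f = -36 + 6*(4 - 1*(-4)) = -36 + 6*(4 + 4) = -36 + 6*8 = -36 + 48 = 12)
y(g, b) = 2*g/(b + g) (y(g, b) = (2*g)/(b + g) = 2*g/(b + g))
J(B) = 4/3 - B (J(B) = 2*12/(6 + 12) - B = 2*12/18 - B = 2*12*(1/18) - B = 4/3 - B)
-3414/M(37) - J(11 + 24) = -3414/37 - (4/3 - (11 + 24)) = -3414*1/37 - (4/3 - 1*35) = -3414/37 - (4/3 - 35) = -3414/37 - 1*(-101/3) = -3414/37 + 101/3 = -6505/111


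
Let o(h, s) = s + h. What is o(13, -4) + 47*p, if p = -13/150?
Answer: 739/150 ≈ 4.9267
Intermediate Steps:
o(h, s) = h + s
p = -13/150 (p = -13*1/150 = -13/150 ≈ -0.086667)
o(13, -4) + 47*p = (13 - 4) + 47*(-13/150) = 9 - 611/150 = 739/150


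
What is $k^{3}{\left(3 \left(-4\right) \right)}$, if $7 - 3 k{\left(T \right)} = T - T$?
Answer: $\frac{343}{27} \approx 12.704$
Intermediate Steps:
$k{\left(T \right)} = \frac{7}{3}$ ($k{\left(T \right)} = \frac{7}{3} - \frac{T - T}{3} = \frac{7}{3} - 0 = \frac{7}{3} + 0 = \frac{7}{3}$)
$k^{3}{\left(3 \left(-4\right) \right)} = \left(\frac{7}{3}\right)^{3} = \frac{343}{27}$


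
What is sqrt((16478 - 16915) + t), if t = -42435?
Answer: 2*I*sqrt(10718) ≈ 207.06*I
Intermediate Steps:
sqrt((16478 - 16915) + t) = sqrt((16478 - 16915) - 42435) = sqrt(-437 - 42435) = sqrt(-42872) = 2*I*sqrt(10718)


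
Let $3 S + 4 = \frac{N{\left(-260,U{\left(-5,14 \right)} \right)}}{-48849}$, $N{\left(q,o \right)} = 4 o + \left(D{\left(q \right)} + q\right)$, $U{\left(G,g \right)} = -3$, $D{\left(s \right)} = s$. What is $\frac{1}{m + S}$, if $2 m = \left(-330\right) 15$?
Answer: $- \frac{7713}{19099931} \approx -0.00040382$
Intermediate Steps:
$N{\left(q,o \right)} = 2 q + 4 o$ ($N{\left(q,o \right)} = 4 o + \left(q + q\right) = 4 o + 2 q = 2 q + 4 o$)
$S = - \frac{10256}{7713}$ ($S = - \frac{4}{3} + \frac{\left(2 \left(-260\right) + 4 \left(-3\right)\right) \frac{1}{-48849}}{3} = - \frac{4}{3} + \frac{\left(-520 - 12\right) \left(- \frac{1}{48849}\right)}{3} = - \frac{4}{3} + \frac{\left(-532\right) \left(- \frac{1}{48849}\right)}{3} = - \frac{4}{3} + \frac{1}{3} \cdot \frac{28}{2571} = - \frac{4}{3} + \frac{28}{7713} = - \frac{10256}{7713} \approx -1.3297$)
$m = -2475$ ($m = \frac{\left(-330\right) 15}{2} = \frac{1}{2} \left(-4950\right) = -2475$)
$\frac{1}{m + S} = \frac{1}{-2475 - \frac{10256}{7713}} = \frac{1}{- \frac{19099931}{7713}} = - \frac{7713}{19099931}$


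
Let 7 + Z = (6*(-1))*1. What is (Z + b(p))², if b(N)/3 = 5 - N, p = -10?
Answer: 1024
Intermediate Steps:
Z = -13 (Z = -7 + (6*(-1))*1 = -7 - 6*1 = -7 - 6 = -13)
b(N) = 15 - 3*N (b(N) = 3*(5 - N) = 15 - 3*N)
(Z + b(p))² = (-13 + (15 - 3*(-10)))² = (-13 + (15 + 30))² = (-13 + 45)² = 32² = 1024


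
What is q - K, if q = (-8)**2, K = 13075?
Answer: -13011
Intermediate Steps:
q = 64
q - K = 64 - 1*13075 = 64 - 13075 = -13011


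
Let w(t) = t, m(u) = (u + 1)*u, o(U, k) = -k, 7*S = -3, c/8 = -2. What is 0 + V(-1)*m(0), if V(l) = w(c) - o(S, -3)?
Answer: 0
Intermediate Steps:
c = -16 (c = 8*(-2) = -16)
S = -3/7 (S = (1/7)*(-3) = -3/7 ≈ -0.42857)
m(u) = u*(1 + u) (m(u) = (1 + u)*u = u*(1 + u))
V(l) = -19 (V(l) = -16 - (-1)*(-3) = -16 - 1*3 = -16 - 3 = -19)
0 + V(-1)*m(0) = 0 - 0*(1 + 0) = 0 - 0 = 0 - 19*0 = 0 + 0 = 0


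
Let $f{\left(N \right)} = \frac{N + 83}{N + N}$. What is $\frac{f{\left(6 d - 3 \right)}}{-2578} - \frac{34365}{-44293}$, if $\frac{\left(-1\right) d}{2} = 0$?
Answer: $\frac{133775315}{171281031} \approx 0.78103$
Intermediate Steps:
$d = 0$ ($d = \left(-2\right) 0 = 0$)
$f{\left(N \right)} = \frac{83 + N}{2 N}$
$\frac{f{\left(6 d - 3 \right)}}{-2578} - \frac{34365}{-44293} = \frac{\frac{1}{2} \frac{1}{6 \cdot 0 - 3} \left(83 + \left(6 \cdot 0 - 3\right)\right)}{-2578} - \frac{34365}{-44293} = \frac{83 + \left(0 - 3\right)}{2 \left(0 - 3\right)} \left(- \frac{1}{2578}\right) - - \frac{34365}{44293} = \frac{83 - 3}{2 \left(-3\right)} \left(- \frac{1}{2578}\right) + \frac{34365}{44293} = \frac{1}{2} \left(- \frac{1}{3}\right) 80 \left(- \frac{1}{2578}\right) + \frac{34365}{44293} = \left(- \frac{40}{3}\right) \left(- \frac{1}{2578}\right) + \frac{34365}{44293} = \frac{20}{3867} + \frac{34365}{44293} = \frac{133775315}{171281031}$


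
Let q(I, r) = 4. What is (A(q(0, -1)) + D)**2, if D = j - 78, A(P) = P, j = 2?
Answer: 5184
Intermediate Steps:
D = -76 (D = 2 - 78 = -76)
(A(q(0, -1)) + D)**2 = (4 - 76)**2 = (-72)**2 = 5184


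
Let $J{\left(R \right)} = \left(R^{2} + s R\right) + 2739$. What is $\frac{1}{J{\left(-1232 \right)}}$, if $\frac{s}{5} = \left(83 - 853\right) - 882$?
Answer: $\frac{1}{11696883} \approx 8.5493 \cdot 10^{-8}$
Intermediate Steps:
$s = -8260$ ($s = 5 \left(\left(83 - 853\right) - 882\right) = 5 \left(-770 - 882\right) = 5 \left(-1652\right) = -8260$)
$J{\left(R \right)} = 2739 + R^{2} - 8260 R$ ($J{\left(R \right)} = \left(R^{2} - 8260 R\right) + 2739 = 2739 + R^{2} - 8260 R$)
$\frac{1}{J{\left(-1232 \right)}} = \frac{1}{2739 + \left(-1232\right)^{2} - -10176320} = \frac{1}{2739 + 1517824 + 10176320} = \frac{1}{11696883}$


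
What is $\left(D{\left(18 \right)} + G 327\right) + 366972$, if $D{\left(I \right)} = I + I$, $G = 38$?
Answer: $379434$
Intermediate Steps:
$D{\left(I \right)} = 2 I$
$\left(D{\left(18 \right)} + G 327\right) + 366972 = \left(2 \cdot 18 + 38 \cdot 327\right) + 366972 = \left(36 + 12426\right) + 366972 = 12462 + 366972 = 379434$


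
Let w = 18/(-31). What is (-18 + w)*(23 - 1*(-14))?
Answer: -21312/31 ≈ -687.48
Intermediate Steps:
w = -18/31 (w = 18*(-1/31) = -18/31 ≈ -0.58065)
(-18 + w)*(23 - 1*(-14)) = (-18 - 18/31)*(23 - 1*(-14)) = -576*(23 + 14)/31 = -576/31*37 = -21312/31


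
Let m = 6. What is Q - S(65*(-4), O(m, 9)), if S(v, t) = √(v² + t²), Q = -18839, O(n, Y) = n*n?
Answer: -18839 - 4*√4306 ≈ -19101.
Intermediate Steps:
O(n, Y) = n²
S(v, t) = √(t² + v²)
Q - S(65*(-4), O(m, 9)) = -18839 - √((6²)² + (65*(-4))²) = -18839 - √(36² + (-260)²) = -18839 - √(1296 + 67600) = -18839 - √68896 = -18839 - 4*√4306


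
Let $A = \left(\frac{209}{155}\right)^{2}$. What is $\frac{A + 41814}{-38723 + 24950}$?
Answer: $- \frac{1004625031}{330896325} \approx -3.0361$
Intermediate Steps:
$A = \frac{43681}{24025}$ ($A = \left(209 \cdot \frac{1}{155}\right)^{2} = \left(\frac{209}{155}\right)^{2} = \frac{43681}{24025} \approx 1.8181$)
$\frac{A + 41814}{-38723 + 24950} = \frac{\frac{43681}{24025} + 41814}{-38723 + 24950} = \frac{1004625031}{24025 \left(-13773\right)} = \frac{1004625031}{24025} \left(- \frac{1}{13773}\right) = - \frac{1004625031}{330896325}$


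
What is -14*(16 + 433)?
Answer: -6286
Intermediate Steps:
-14*(16 + 433) = -14*449 = -6286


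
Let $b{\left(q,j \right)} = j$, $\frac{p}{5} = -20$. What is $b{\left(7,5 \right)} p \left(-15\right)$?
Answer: $7500$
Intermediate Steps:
$p = -100$ ($p = 5 \left(-20\right) = -100$)
$b{\left(7,5 \right)} p \left(-15\right) = 5 \left(-100\right) \left(-15\right) = \left(-500\right) \left(-15\right) = 7500$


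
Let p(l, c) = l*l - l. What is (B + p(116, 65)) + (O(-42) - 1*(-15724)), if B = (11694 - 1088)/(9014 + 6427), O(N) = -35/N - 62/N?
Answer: 6283528879/216174 ≈ 29067.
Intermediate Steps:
O(N) = -97/N
B = 10606/15441 ≈ 0.68687
p(l, c) = l² - l
(B + p(116, 65)) + (O(-42) - 1*(-15724)) = (10606/15441 + 116*(-1 + 116)) + (-97/(-42) - 1*(-15724)) = (10606/15441 + 116*115) + (-97*(-1/42) + 15724) = (10606/15441 + 13340) + (97/42 + 15724) = 205993546/15441 + 660505/42 = 6283528879/216174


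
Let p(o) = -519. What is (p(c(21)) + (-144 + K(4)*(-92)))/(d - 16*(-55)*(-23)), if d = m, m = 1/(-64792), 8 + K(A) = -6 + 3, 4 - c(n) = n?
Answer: -22612408/1311390081 ≈ -0.017243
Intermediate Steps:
c(n) = 4 - n
K(A) = -11 (K(A) = -8 + (-6 + 3) = -8 - 3 = -11)
m = -1/64792 ≈ -1.5434e-5
d = -1/64792 ≈ -1.5434e-5
(p(c(21)) + (-144 + K(4)*(-92)))/(d - 16*(-55)*(-23)) = (-519 + (-144 - 11*(-92)))/(-1/64792 - 16*(-55)*(-23)) = (-519 + (-144 + 1012))/(-1/64792 + 880*(-23)) = (-519 + 868)/(-1/64792 - 20240) = 349/(-1311390081/64792) = 349*(-64792/1311390081) = -22612408/1311390081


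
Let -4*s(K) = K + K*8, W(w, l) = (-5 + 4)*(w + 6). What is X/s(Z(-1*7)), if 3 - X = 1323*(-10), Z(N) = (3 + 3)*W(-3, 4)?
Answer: 8822/27 ≈ 326.74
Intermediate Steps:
W(w, l) = -6 - w (W(w, l) = -(6 + w) = -6 - w)
Z(N) = -18 (Z(N) = (3 + 3)*(-6 - 1*(-3)) = 6*(-6 + 3) = 6*(-3) = -18)
s(K) = -9*K/4 (s(K) = -(K + K*8)/4 = -(K + 8*K)/4 = -9*K/4)
X = 13233 (X = 3 - 1323*(-10) = 3 - 1*(-13230) = 3 + 13230 = 13233)
X/s(Z(-1*7)) = 13233/((-9/4*(-18))) = 13233/(81/2) = 13233*(2/81) = 8822/27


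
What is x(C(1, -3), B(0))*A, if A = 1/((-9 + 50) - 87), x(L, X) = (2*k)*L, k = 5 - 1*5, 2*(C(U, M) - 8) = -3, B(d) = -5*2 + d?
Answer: 0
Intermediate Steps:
B(d) = -10 + d
C(U, M) = 13/2 (C(U, M) = 8 + (1/2)*(-3) = 8 - 3/2 = 13/2)
k = 0 (k = 5 - 5 = 0)
x(L, X) = 0 (x(L, X) = (2*0)*L = 0*L = 0)
A = -1/46 (A = 1/(41 - 87) = 1/(-46) = -1/46 ≈ -0.021739)
x(C(1, -3), B(0))*A = 0*(-1/46) = 0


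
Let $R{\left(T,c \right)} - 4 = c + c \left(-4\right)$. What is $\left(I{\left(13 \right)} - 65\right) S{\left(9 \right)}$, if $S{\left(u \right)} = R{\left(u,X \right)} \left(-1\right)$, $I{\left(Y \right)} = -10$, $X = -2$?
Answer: $750$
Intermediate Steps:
$R{\left(T,c \right)} = 4 - 3 c$ ($R{\left(T,c \right)} = 4 + \left(c + c \left(-4\right)\right) = 4 + \left(c - 4 c\right) = 4 - 3 c$)
$S{\left(u \right)} = -10$ ($S{\left(u \right)} = \left(4 - -6\right) \left(-1\right) = \left(4 + 6\right) \left(-1\right) = 10 \left(-1\right) = -10$)
$\left(I{\left(13 \right)} - 65\right) S{\left(9 \right)} = \left(-10 - 65\right) \left(-10\right) = \left(-75\right) \left(-10\right) = 750$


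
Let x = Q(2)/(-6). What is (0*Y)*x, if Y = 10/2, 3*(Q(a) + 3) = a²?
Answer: 0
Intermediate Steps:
Q(a) = -3 + a²/3
x = 5/18 (x = (-3 + (⅓)*2²)/(-6) = (-3 + (⅓)*4)*(-⅙) = (-3 + 4/3)*(-⅙) = -5/3*(-⅙) = 5/18 ≈ 0.27778)
Y = 5 (Y = 10*(½) = 5)
(0*Y)*x = (0*5)*(5/18) = 0*(5/18) = 0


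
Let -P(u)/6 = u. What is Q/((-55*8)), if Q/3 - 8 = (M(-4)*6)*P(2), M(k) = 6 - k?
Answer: 267/55 ≈ 4.8545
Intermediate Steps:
P(u) = -6*u
Q = -2136 (Q = 24 + 3*(((6 - 1*(-4))*6)*(-6*2)) = 24 + 3*(((6 + 4)*6)*(-12)) = 24 + 3*((10*6)*(-12)) = 24 + 3*(60*(-12)) = 24 + 3*(-720) = 24 - 2160 = -2136)
Q/((-55*8)) = -2136/((-55*8)) = -2136/(-440) = -2136*(-1/440) = 267/55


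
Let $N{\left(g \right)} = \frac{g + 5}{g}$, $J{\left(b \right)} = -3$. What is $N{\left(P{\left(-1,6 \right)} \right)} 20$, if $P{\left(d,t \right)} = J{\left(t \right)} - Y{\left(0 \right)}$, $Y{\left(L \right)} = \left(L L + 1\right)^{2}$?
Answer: $-5$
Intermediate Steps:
$Y{\left(L \right)} = \left(1 + L^{2}\right)^{2}$ ($Y{\left(L \right)} = \left(L^{2} + 1\right)^{2} = \left(1 + L^{2}\right)^{2}$)
$P{\left(d,t \right)} = -4$ ($P{\left(d,t \right)} = -3 - \left(1 + 0^{2}\right)^{2} = -3 - \left(1 + 0\right)^{2} = -3 - 1^{2} = -3 - 1 = -4$)
$N{\left(g \right)} = \frac{5 + g}{g}$
$N{\left(P{\left(-1,6 \right)} \right)} 20 = \frac{5 - 4}{-4} \cdot 20 = \left(- \frac{1}{4}\right) 1 \cdot 20 = \left(- \frac{1}{4}\right) 20 = -5$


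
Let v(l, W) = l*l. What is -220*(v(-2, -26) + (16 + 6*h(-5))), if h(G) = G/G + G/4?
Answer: -4070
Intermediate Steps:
v(l, W) = l**2
h(G) = 1 + G/4 (h(G) = 1 + G*(1/4) = 1 + G/4)
-220*(v(-2, -26) + (16 + 6*h(-5))) = -220*((-2)**2 + (16 + 6*(1 + (1/4)*(-5)))) = -220*(4 + (16 + 6*(1 - 5/4))) = -220*(4 + (16 + 6*(-1/4))) = -220*(4 + (16 - 3/2)) = -220*(4 + 29/2) = -220*37/2 = -4070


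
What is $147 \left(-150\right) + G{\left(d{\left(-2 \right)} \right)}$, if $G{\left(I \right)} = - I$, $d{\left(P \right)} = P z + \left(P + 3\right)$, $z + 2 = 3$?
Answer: $-22049$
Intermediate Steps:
$z = 1$ ($z = -2 + 3 = 1$)
$d{\left(P \right)} = 3 + 2 P$ ($d{\left(P \right)} = P 1 + \left(P + 3\right) = P + \left(3 + P\right) = 3 + 2 P$)
$147 \left(-150\right) + G{\left(d{\left(-2 \right)} \right)} = 147 \left(-150\right) - \left(3 + 2 \left(-2\right)\right) = -22050 - \left(3 - 4\right) = -22050 - -1 = -22050 + 1 = -22049$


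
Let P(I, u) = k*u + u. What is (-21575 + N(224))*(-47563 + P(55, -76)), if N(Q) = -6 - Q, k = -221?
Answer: 672531615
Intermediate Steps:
P(I, u) = -220*u (P(I, u) = -221*u + u = -220*u)
(-21575 + N(224))*(-47563 + P(55, -76)) = (-21575 + (-6 - 1*224))*(-47563 - 220*(-76)) = (-21575 + (-6 - 224))*(-47563 + 16720) = (-21575 - 230)*(-30843) = -21805*(-30843) = 672531615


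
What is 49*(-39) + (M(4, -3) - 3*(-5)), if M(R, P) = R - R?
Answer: -1896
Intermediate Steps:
M(R, P) = 0
49*(-39) + (M(4, -3) - 3*(-5)) = 49*(-39) + (0 - 3*(-5)) = -1911 + (0 + 15) = -1911 + 15 = -1896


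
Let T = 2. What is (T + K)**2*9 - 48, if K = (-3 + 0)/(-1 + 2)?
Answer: -39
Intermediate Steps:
K = -3 (K = -3/1 = -3*1 = -3)
(T + K)**2*9 - 48 = (2 - 3)**2*9 - 48 = (-1)**2*9 - 48 = 1*9 - 48 = 9 - 48 = -39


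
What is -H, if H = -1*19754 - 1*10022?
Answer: 29776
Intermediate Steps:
H = -29776 (H = -19754 - 10022 = -29776)
-H = -1*(-29776) = 29776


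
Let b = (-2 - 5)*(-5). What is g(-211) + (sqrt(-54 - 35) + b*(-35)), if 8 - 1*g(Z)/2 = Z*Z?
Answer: -90251 + I*sqrt(89) ≈ -90251.0 + 9.434*I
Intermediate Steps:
g(Z) = 16 - 2*Z**2 (g(Z) = 16 - 2*Z*Z = 16 - 2*Z**2)
b = 35 (b = -7*(-5) = 35)
g(-211) + (sqrt(-54 - 35) + b*(-35)) = (16 - 2*(-211)**2) + (sqrt(-54 - 35) + 35*(-35)) = (16 - 2*44521) + (sqrt(-89) - 1225) = (16 - 89042) + (I*sqrt(89) - 1225) = -89026 + (-1225 + I*sqrt(89)) = -90251 + I*sqrt(89)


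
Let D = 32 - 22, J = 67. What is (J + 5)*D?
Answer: 720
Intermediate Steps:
D = 10
(J + 5)*D = (67 + 5)*10 = 72*10 = 720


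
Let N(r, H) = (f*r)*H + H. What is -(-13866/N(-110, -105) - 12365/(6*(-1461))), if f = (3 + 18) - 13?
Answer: -113297591/89895330 ≈ -1.2603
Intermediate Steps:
f = 8 (f = 21 - 13 = 8)
N(r, H) = H + 8*H*r (N(r, H) = (8*r)*H + H = 8*H*r + H = H + 8*H*r)
-(-13866/N(-110, -105) - 12365/(6*(-1461))) = -(-13866*(-1/(105*(1 + 8*(-110)))) - 12365/(6*(-1461))) = -(-13866*(-1/(105*(1 - 880))) - 12365/(-8766)) = -(-13866/((-105*(-879))) - 12365*(-1/8766)) = -(-13866/92295 + 12365/8766) = -(-13866*1/92295 + 12365/8766) = -(-4622/30765 + 12365/8766) = -1*113297591/89895330 = -113297591/89895330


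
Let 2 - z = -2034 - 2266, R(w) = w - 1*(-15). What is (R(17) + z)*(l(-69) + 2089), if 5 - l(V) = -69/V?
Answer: 9071062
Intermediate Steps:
R(w) = 15 + w (R(w) = w + 15 = 15 + w)
l(V) = 5 + 69/V (l(V) = 5 - (-69)/V = 5 + 69/V)
z = 4302 (z = 2 - (-2034 - 2266) = 2 - 1*(-4300) = 2 + 4300 = 4302)
(R(17) + z)*(l(-69) + 2089) = ((15 + 17) + 4302)*((5 + 69/(-69)) + 2089) = (32 + 4302)*((5 + 69*(-1/69)) + 2089) = 4334*((5 - 1) + 2089) = 4334*(4 + 2089) = 4334*2093 = 9071062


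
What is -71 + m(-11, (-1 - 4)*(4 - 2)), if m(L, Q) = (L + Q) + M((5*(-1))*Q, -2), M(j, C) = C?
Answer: -94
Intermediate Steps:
m(L, Q) = -2 + L + Q (m(L, Q) = (L + Q) - 2 = -2 + L + Q)
-71 + m(-11, (-1 - 4)*(4 - 2)) = -71 + (-2 - 11 + (-1 - 4)*(4 - 2)) = -71 + (-2 - 11 - 5*2) = -71 + (-2 - 11 - 10) = -71 - 23 = -94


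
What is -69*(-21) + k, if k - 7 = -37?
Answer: 1419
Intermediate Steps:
k = -30 (k = 7 - 37 = -30)
-69*(-21) + k = -69*(-21) - 30 = 1449 - 30 = 1419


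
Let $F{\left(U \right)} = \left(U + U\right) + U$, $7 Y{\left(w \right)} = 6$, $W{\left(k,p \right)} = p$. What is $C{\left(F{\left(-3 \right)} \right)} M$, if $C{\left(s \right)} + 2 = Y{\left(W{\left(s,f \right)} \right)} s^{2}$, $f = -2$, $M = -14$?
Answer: $-944$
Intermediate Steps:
$Y{\left(w \right)} = \frac{6}{7}$ ($Y{\left(w \right)} = \frac{1}{7} \cdot 6 = \frac{6}{7}$)
$F{\left(U \right)} = 3 U$ ($F{\left(U \right)} = 2 U + U = 3 U$)
$C{\left(s \right)} = -2 + \frac{6 s^{2}}{7}$
$C{\left(F{\left(-3 \right)} \right)} M = \left(-2 + \frac{6 \left(3 \left(-3\right)\right)^{2}}{7}\right) \left(-14\right) = \left(-2 + \frac{6 \left(-9\right)^{2}}{7}\right) \left(-14\right) = \left(-2 + \frac{6}{7} \cdot 81\right) \left(-14\right) = \left(-2 + \frac{486}{7}\right) \left(-14\right) = \frac{472}{7} \left(-14\right) = -944$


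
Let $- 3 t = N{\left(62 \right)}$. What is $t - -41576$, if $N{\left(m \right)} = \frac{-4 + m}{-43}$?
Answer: $\frac{5363362}{129} \approx 41576.0$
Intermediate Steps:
$N{\left(m \right)} = \frac{4}{43} - \frac{m}{43}$ ($N{\left(m \right)} = - \frac{-4 + m}{43} = \frac{4}{43} - \frac{m}{43}$)
$t = \frac{58}{129}$ ($t = - \frac{\frac{4}{43} - \frac{62}{43}}{3} = \left(- \frac{1}{3}\right) \left(- \frac{58}{43}\right) = \frac{58}{129} \approx 0.44961$)
$t - -41576 = \frac{58}{129} - -41576 = \frac{58}{129} + 41576 = \frac{5363362}{129}$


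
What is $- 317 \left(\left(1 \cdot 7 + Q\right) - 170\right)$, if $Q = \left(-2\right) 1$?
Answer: $52305$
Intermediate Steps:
$Q = -2$
$- 317 \left(\left(1 \cdot 7 + Q\right) - 170\right) = - 317 \left(\left(1 \cdot 7 - 2\right) - 170\right) = - 317 \left(\left(7 - 2\right) - 170\right) = - 317 \left(5 - 170\right) = \left(-317\right) \left(-165\right) = 52305$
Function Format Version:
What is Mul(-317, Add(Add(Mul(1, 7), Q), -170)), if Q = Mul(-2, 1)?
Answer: 52305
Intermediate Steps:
Q = -2
Mul(-317, Add(Add(Mul(1, 7), Q), -170)) = Mul(-317, Add(Add(Mul(1, 7), -2), -170)) = Mul(-317, Add(Add(7, -2), -170)) = Mul(-317, Add(5, -170)) = Mul(-317, -165) = 52305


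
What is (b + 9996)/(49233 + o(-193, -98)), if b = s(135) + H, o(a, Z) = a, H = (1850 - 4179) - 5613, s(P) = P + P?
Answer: 581/12260 ≈ 0.047390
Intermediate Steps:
s(P) = 2*P
H = -7942 (H = -2329 - 5613 = -7942)
b = -7672 (b = 2*135 - 7942 = 270 - 7942 = -7672)
(b + 9996)/(49233 + o(-193, -98)) = (-7672 + 9996)/(49233 - 193) = 2324/49040 = 2324*(1/49040) = 581/12260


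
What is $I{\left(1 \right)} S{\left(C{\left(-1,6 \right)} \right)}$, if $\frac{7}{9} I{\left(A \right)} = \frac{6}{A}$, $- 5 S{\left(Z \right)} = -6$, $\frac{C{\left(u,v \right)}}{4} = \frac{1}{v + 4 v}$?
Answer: $\frac{324}{35} \approx 9.2571$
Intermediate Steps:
$C{\left(u,v \right)} = \frac{4}{5 v}$ ($C{\left(u,v \right)} = \frac{4}{v + 4 v} = \frac{4}{5 v}$)
$S{\left(Z \right)} = \frac{6}{5}$ ($S{\left(Z \right)} = \left(- \frac{1}{5}\right) \left(-6\right) = \frac{6}{5}$)
$I{\left(A \right)} = \frac{54}{7 A}$ ($I{\left(A \right)} = \frac{9 \frac{6}{A}}{7} = \frac{54}{7 A}$)
$I{\left(1 \right)} S{\left(C{\left(-1,6 \right)} \right)} = \frac{54}{7 \cdot 1} \cdot \frac{6}{5} = \frac{54}{7} \cdot 1 \cdot \frac{6}{5} = \frac{54}{7} \cdot \frac{6}{5} = \frac{324}{35}$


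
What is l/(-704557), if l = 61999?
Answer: -8857/100651 ≈ -0.087997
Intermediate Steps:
l/(-704557) = 61999/(-704557) = 61999*(-1/704557) = -8857/100651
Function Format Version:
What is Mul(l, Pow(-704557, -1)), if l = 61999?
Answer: Rational(-8857, 100651) ≈ -0.087997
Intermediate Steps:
Mul(l, Pow(-704557, -1)) = Mul(61999, Pow(-704557, -1)) = Mul(61999, Rational(-1, 704557)) = Rational(-8857, 100651)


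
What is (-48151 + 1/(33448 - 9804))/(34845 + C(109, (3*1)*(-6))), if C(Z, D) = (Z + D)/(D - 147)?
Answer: -187849570095/135937253096 ≈ -1.3819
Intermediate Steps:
C(Z, D) = (D + Z)/(-147 + D)
(-48151 + 1/(33448 - 9804))/(34845 + C(109, (3*1)*(-6))) = (-48151 + 1/(33448 - 9804))/(34845 + ((3*1)*(-6) + 109)/(-147 + (3*1)*(-6))) = (-48151 + 1/23644)/(34845 + (3*(-6) + 109)/(-147 + 3*(-6))) = (-48151 + 1/23644)/(34845 + (-18 + 109)/(-147 - 18)) = -1138482243/(23644*(34845 + 91/(-165))) = -1138482243/(23644*(34845 - 1/165*91)) = -1138482243/(23644*(34845 - 91/165)) = -1138482243/(23644*5749334/165) = -1138482243/23644*165/5749334 = -187849570095/135937253096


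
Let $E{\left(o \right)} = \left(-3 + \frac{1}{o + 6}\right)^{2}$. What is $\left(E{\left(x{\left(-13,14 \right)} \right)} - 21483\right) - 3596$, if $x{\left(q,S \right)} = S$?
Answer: $- \frac{10028119}{400} \approx -25070.0$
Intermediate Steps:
$E{\left(o \right)} = \left(-3 + \frac{1}{6 + o}\right)^{2}$
$\left(E{\left(x{\left(-13,14 \right)} \right)} - 21483\right) - 3596 = \left(\frac{\left(17 + 3 \cdot 14\right)^{2}}{\left(6 + 14\right)^{2}} - 21483\right) - 3596 = \left(\frac{\left(17 + 42\right)^{2}}{400} - 21483\right) - 3596 = \left(\frac{59^{2}}{400} - 21483\right) - 3596 = \left(\frac{1}{400} \cdot 3481 - 21483\right) - 3596 = \left(\frac{3481}{400} - 21483\right) - 3596 = - \frac{8589719}{400} - 3596 = - \frac{10028119}{400}$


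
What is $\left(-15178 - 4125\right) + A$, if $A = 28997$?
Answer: $9694$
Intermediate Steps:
$\left(-15178 - 4125\right) + A = \left(-15178 - 4125\right) + 28997 = -19303 + 28997 = 9694$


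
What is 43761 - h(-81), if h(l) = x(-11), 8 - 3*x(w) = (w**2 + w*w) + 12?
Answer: 43843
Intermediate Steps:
x(w) = -4/3 - 2*w**2/3 (x(w) = 8/3 - ((w**2 + w*w) + 12)/3 = 8/3 - ((w**2 + w**2) + 12)/3 = 8/3 - (2*w**2 + 12)/3 = 8/3 - (12 + 2*w**2)/3 = 8/3 + (-4 - 2*w**2/3) = -4/3 - 2*w**2/3)
h(l) = -82 (h(l) = -4/3 - 2/3*(-11)**2 = -4/3 - 2/3*121 = -4/3 - 242/3 = -82)
43761 - h(-81) = 43761 - 1*(-82) = 43761 + 82 = 43843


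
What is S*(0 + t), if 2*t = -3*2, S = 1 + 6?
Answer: -21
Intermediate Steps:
S = 7
t = -3 (t = (-3*2)/2 = (½)*(-6) = -3)
S*(0 + t) = 7*(0 - 3) = 7*(-3) = -21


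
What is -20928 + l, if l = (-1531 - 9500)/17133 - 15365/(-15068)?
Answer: -1800892122465/86053348 ≈ -20928.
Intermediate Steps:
l = 32344479/86053348 (l = -11031*1/17133 - 15365*(-1/15068) = -3677/5711 + 15365/15068 = 32344479/86053348 ≈ 0.37587)
-20928 + l = -20928 + 32344479/86053348 = -1800892122465/86053348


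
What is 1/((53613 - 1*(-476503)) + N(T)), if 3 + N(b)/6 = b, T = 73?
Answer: 1/530536 ≈ 1.8849e-6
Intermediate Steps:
N(b) = -18 + 6*b
1/((53613 - 1*(-476503)) + N(T)) = 1/((53613 - 1*(-476503)) + (-18 + 6*73)) = 1/((53613 + 476503) + (-18 + 438)) = 1/(530116 + 420) = 1/530536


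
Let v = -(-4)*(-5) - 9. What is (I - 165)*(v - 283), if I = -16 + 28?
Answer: 47736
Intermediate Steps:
I = 12
v = -29 (v = -4*5 - 9 = -20 - 9 = -29)
(I - 165)*(v - 283) = (12 - 165)*(-29 - 283) = -153*(-312) = 47736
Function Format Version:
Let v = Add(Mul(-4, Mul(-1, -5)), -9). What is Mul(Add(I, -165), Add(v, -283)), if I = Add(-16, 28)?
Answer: 47736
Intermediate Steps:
I = 12
v = -29 (v = Add(Mul(-4, 5), -9) = Add(-20, -9) = -29)
Mul(Add(I, -165), Add(v, -283)) = Mul(Add(12, -165), Add(-29, -283)) = Mul(-153, -312) = 47736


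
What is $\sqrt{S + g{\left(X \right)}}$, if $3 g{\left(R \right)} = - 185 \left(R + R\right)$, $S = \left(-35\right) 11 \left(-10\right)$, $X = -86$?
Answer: $\frac{\sqrt{130110}}{3} \approx 120.24$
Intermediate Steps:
$S = 3850$ ($S = \left(-385\right) \left(-10\right) = 3850$)
$g{\left(R \right)} = - \frac{370 R}{3}$ ($g{\left(R \right)} = \frac{\left(-185\right) \left(R + R\right)}{3} = \frac{\left(-185\right) 2 R}{3} = \frac{\left(-370\right) R}{3} = - \frac{370 R}{3}$)
$\sqrt{S + g{\left(X \right)}} = \sqrt{3850 - - \frac{31820}{3}} = \sqrt{3850 + \frac{31820}{3}} = \sqrt{\frac{43370}{3}} = \frac{\sqrt{130110}}{3}$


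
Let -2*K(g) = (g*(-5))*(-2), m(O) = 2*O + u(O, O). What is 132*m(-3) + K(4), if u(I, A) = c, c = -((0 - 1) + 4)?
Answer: -1208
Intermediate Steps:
c = -3 (c = -(-1 + 4) = -1*3 = -3)
u(I, A) = -3
m(O) = -3 + 2*O (m(O) = 2*O - 3 = -3 + 2*O)
K(g) = -5*g (K(g) = -g*(-5)*(-2)/2 = -(-5*g)*(-2)/2 = -5*g)
132*m(-3) + K(4) = 132*(-3 + 2*(-3)) - 5*4 = 132*(-3 - 6) - 20 = 132*(-9) - 20 = -1188 - 20 = -1208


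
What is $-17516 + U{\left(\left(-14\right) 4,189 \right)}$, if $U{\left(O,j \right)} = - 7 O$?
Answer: $-17124$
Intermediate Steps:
$-17516 + U{\left(\left(-14\right) 4,189 \right)} = -17516 - 7 \left(\left(-14\right) 4\right) = -17516 - -392 = -17516 + 392 = -17124$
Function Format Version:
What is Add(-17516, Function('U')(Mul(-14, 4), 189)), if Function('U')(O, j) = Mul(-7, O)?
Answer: -17124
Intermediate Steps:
Add(-17516, Function('U')(Mul(-14, 4), 189)) = Add(-17516, Mul(-7, Mul(-14, 4))) = Add(-17516, Mul(-7, -56)) = Add(-17516, 392) = -17124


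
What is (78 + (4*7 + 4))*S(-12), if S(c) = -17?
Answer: -1870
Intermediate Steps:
(78 + (4*7 + 4))*S(-12) = (78 + (4*7 + 4))*(-17) = (78 + (28 + 4))*(-17) = (78 + 32)*(-17) = 110*(-17) = -1870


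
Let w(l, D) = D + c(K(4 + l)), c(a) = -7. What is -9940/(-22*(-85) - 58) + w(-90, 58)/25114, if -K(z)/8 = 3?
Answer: -62385187/11376642 ≈ -5.4836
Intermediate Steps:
K(z) = -24 (K(z) = -8*3 = -24)
w(l, D) = -7 + D (w(l, D) = D - 7 = -7 + D)
-9940/(-22*(-85) - 58) + w(-90, 58)/25114 = -9940/(-22*(-85) - 58) + (-7 + 58)/25114 = -9940/(1870 - 58) + 51*(1/25114) = -9940/1812 + 51/25114 = -9940*1/1812 + 51/25114 = -2485/453 + 51/25114 = -62385187/11376642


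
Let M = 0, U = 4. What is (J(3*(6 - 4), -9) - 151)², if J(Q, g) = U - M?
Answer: 21609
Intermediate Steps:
J(Q, g) = 4 (J(Q, g) = 4 - 1*0 = 4 + 0 = 4)
(J(3*(6 - 4), -9) - 151)² = (4 - 151)² = (-147)² = 21609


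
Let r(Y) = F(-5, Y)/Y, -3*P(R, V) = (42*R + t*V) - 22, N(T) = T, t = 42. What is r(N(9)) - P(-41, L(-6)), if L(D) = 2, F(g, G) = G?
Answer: -1657/3 ≈ -552.33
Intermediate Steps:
P(R, V) = 22/3 - 14*R - 14*V (P(R, V) = -((42*R + 42*V) - 22)/3 = -(-22 + 42*R + 42*V)/3 = 22/3 - 14*R - 14*V)
r(Y) = 1 (r(Y) = Y/Y = 1)
r(N(9)) - P(-41, L(-6)) = 1 - (22/3 - 14*(-41) - 14*2) = 1 - (22/3 + 574 - 28) = 1 - 1*1660/3 = 1 - 1660/3 = -1657/3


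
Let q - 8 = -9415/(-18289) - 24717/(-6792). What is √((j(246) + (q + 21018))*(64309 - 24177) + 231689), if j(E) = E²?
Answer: √350701653725556727833310/10351574 ≈ 57209.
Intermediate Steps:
q = 503248999/41406296 (q = 8 + (-9415/(-18289) - 24717/(-6792)) = 8 + (-9415*(-1/18289) - 24717*(-1/6792)) = 8 + (9415/18289 + 8239/2264) = 8 + 171998631/41406296 = 503248999/41406296 ≈ 12.154)
√((j(246) + (q + 21018))*(64309 - 24177) + 231689) = √((246² + (503248999/41406296 + 21018))*(64309 - 24177) + 231689) = √((60516 + 870780778327/41406296)*40132 + 231689) = √((3376524187063/41406296)*40132 + 231689) = √(33876667168803079/10351574 + 231689) = √(33879065514631565/10351574) = √350701653725556727833310/10351574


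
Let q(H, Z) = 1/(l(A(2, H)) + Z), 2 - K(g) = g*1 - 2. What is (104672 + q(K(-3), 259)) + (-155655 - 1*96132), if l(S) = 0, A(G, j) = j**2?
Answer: -38102784/259 ≈ -1.4712e+5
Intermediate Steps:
K(g) = 4 - g (K(g) = 2 - (g*1 - 2) = 2 - (g - 2) = 2 - (-2 + g) = 2 + (2 - g) = 4 - g)
q(H, Z) = 1/Z (q(H, Z) = 1/(0 + Z) = 1/Z)
(104672 + q(K(-3), 259)) + (-155655 - 1*96132) = (104672 + 1/259) + (-155655 - 1*96132) = (104672 + 1/259) + (-155655 - 96132) = 27110049/259 - 251787 = -38102784/259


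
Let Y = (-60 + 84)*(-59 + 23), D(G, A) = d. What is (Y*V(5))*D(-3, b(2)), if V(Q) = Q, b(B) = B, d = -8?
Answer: 34560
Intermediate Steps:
D(G, A) = -8
Y = -864 (Y = 24*(-36) = -864)
(Y*V(5))*D(-3, b(2)) = -864*5*(-8) = -4320*(-8) = 34560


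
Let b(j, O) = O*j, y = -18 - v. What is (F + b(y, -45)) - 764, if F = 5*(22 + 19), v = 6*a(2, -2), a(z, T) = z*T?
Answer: -829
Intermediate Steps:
a(z, T) = T*z
v = -24 (v = 6*(-2*2) = 6*(-4) = -24)
y = 6 (y = -18 - 1*(-24) = -18 + 24 = 6)
F = 205 (F = 5*41 = 205)
(F + b(y, -45)) - 764 = (205 - 45*6) - 764 = (205 - 270) - 764 = -65 - 764 = -829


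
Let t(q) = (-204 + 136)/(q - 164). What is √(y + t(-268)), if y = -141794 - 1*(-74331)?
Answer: I*√21857961/18 ≈ 259.74*I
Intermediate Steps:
t(q) = -68/(-164 + q)
y = -67463 (y = -141794 + 74331 = -67463)
√(y + t(-268)) = √(-67463 - 68/(-164 - 268)) = √(-67463 - 68/(-432)) = √(-67463 - 68*(-1/432)) = √(-67463 + 17/108) = √(-7285987/108) = I*√21857961/18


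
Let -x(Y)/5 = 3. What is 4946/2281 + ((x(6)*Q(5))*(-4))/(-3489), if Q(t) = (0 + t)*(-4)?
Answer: 6664598/2652803 ≈ 2.5123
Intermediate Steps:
Q(t) = -4*t (Q(t) = t*(-4) = -4*t)
x(Y) = -15 (x(Y) = -5*3 = -15)
4946/2281 + ((x(6)*Q(5))*(-4))/(-3489) = 4946/2281 + (-(-60)*5*(-4))/(-3489) = 4946*(1/2281) + (-15*(-20)*(-4))*(-1/3489) = 4946/2281 + (300*(-4))*(-1/3489) = 4946/2281 - 1200*(-1/3489) = 4946/2281 + 400/1163 = 6664598/2652803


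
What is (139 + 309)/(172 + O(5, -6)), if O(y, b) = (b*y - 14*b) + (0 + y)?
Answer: 64/33 ≈ 1.9394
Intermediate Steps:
O(y, b) = y - 14*b + b*y (O(y, b) = (-14*b + b*y) + y = y - 14*b + b*y)
(139 + 309)/(172 + O(5, -6)) = (139 + 309)/(172 + (5 - 14*(-6) - 6*5)) = 448/(172 + (5 + 84 - 30)) = 448/(172 + 59) = 448/231 = 448*(1/231) = 64/33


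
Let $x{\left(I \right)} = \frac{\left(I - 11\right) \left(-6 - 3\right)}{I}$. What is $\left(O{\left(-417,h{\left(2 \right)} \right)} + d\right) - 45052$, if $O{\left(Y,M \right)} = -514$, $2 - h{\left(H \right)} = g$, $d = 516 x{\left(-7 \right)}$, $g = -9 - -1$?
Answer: $- \frac{402554}{7} \approx -57508.0$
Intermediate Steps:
$g = -8$ ($g = -9 + 1 = -8$)
$x{\left(I \right)} = \frac{99 - 9 I}{I}$ ($x{\left(I \right)} = \frac{\left(-11 + I\right) \left(-9\right)}{I} = \frac{99 - 9 I}{I}$)
$d = - \frac{83592}{7}$ ($d = 516 \left(-9 + \frac{99}{-7}\right) = 516 \left(-9 + 99 \left(- \frac{1}{7}\right)\right) = 516 \left(-9 - \frac{99}{7}\right) = 516 \left(- \frac{162}{7}\right) = - \frac{83592}{7} \approx -11942.0$)
$h{\left(H \right)} = 10$ ($h{\left(H \right)} = 2 - -8 = 2 + 8 = 10$)
$\left(O{\left(-417,h{\left(2 \right)} \right)} + d\right) - 45052 = \left(-514 - \frac{83592}{7}\right) - 45052 = - \frac{87190}{7} - 45052 = - \frac{402554}{7}$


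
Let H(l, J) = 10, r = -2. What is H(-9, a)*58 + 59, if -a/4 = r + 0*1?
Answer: 639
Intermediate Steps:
a = 8 (a = -4*(-2 + 0*1) = -4*(-2 + 0) = -4*(-2) = 8)
H(-9, a)*58 + 59 = 10*58 + 59 = 580 + 59 = 639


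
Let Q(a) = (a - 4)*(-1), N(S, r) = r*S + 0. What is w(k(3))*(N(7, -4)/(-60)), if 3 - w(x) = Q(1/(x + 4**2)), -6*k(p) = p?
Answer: -203/465 ≈ -0.43656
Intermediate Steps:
N(S, r) = S*r (N(S, r) = S*r + 0 = S*r)
Q(a) = 4 - a (Q(a) = (-4 + a)*(-1) = 4 - a)
k(p) = -p/6
w(x) = -1 + 1/(16 + x) (w(x) = 3 - (4 - 1/(x + 4**2)) = 3 - (4 - 1/(x + 16)) = 3 - (4 - 1/(16 + x)) = 3 + (-4 + 1/(16 + x)) = -1 + 1/(16 + x))
w(k(3))*(N(7, -4)/(-60)) = ((-15 - (-1)*3/6)/(16 - 1/6*3))*((7*(-4))/(-60)) = ((-15 - 1*(-1/2))/(16 - 1/2))*(-28*(-1/60)) = ((-15 + 1/2)/(31/2))*(7/15) = ((2/31)*(-29/2))*(7/15) = -29/31*7/15 = -203/465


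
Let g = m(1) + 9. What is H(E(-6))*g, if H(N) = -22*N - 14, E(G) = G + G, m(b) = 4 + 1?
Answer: 3500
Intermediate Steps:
m(b) = 5
E(G) = 2*G
g = 14 (g = 5 + 9 = 14)
H(N) = -14 - 22*N
H(E(-6))*g = (-14 - 44*(-6))*14 = (-14 - 22*(-12))*14 = (-14 + 264)*14 = 250*14 = 3500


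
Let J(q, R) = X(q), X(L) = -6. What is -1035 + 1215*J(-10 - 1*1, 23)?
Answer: -8325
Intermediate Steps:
J(q, R) = -6
-1035 + 1215*J(-10 - 1*1, 23) = -1035 + 1215*(-6) = -1035 - 7290 = -8325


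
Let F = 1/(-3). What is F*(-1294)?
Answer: 1294/3 ≈ 431.33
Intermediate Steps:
F = -⅓ ≈ -0.33333
F*(-1294) = -⅓*(-1294) = 1294/3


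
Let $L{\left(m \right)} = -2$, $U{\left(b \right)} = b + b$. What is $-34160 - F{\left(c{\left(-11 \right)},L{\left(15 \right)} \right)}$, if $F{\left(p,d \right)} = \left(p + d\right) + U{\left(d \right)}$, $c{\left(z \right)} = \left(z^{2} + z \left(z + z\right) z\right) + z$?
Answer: $-31602$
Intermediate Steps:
$U{\left(b \right)} = 2 b$
$c{\left(z \right)} = z + z^{2} + 2 z^{3}$ ($c{\left(z \right)} = \left(z^{2} + z 2 z z\right) + z = \left(z^{2} + 2 z^{2} z\right) + z = \left(z^{2} + 2 z^{3}\right) + z = z + z^{2} + 2 z^{3}$)
$F{\left(p,d \right)} = p + 3 d$ ($F{\left(p,d \right)} = \left(p + d\right) + 2 d = \left(d + p\right) + 2 d = p + 3 d$)
$-34160 - F{\left(c{\left(-11 \right)},L{\left(15 \right)} \right)} = -34160 - \left(- 11 \left(1 - 11 + 2 \left(-11\right)^{2}\right) + 3 \left(-2\right)\right) = -34160 - \left(- 11 \left(1 - 11 + 2 \cdot 121\right) - 6\right) = -34160 - \left(- 11 \left(1 - 11 + 242\right) - 6\right) = -34160 - \left(\left(-11\right) 232 - 6\right) = -34160 - \left(-2552 - 6\right) = -34160 - -2558 = -34160 + 2558 = -31602$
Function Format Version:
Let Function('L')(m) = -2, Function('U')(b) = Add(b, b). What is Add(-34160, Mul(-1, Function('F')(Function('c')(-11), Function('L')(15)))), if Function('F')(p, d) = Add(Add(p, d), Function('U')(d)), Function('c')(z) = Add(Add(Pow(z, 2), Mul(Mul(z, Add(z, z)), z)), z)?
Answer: -31602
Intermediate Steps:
Function('U')(b) = Mul(2, b)
Function('c')(z) = Add(z, Pow(z, 2), Mul(2, Pow(z, 3))) (Function('c')(z) = Add(Add(Pow(z, 2), Mul(Mul(z, Mul(2, z)), z)), z) = Add(Add(Pow(z, 2), Mul(Mul(2, Pow(z, 2)), z)), z) = Add(Add(Pow(z, 2), Mul(2, Pow(z, 3))), z) = Add(z, Pow(z, 2), Mul(2, Pow(z, 3))))
Function('F')(p, d) = Add(p, Mul(3, d)) (Function('F')(p, d) = Add(Add(p, d), Mul(2, d)) = Add(Add(d, p), Mul(2, d)) = Add(p, Mul(3, d)))
Add(-34160, Mul(-1, Function('F')(Function('c')(-11), Function('L')(15)))) = Add(-34160, Mul(-1, Add(Mul(-11, Add(1, -11, Mul(2, Pow(-11, 2)))), Mul(3, -2)))) = Add(-34160, Mul(-1, Add(Mul(-11, Add(1, -11, Mul(2, 121))), -6))) = Add(-34160, Mul(-1, Add(Mul(-11, Add(1, -11, 242)), -6))) = Add(-34160, Mul(-1, Add(Mul(-11, 232), -6))) = Add(-34160, Mul(-1, Add(-2552, -6))) = Add(-34160, Mul(-1, -2558)) = Add(-34160, 2558) = -31602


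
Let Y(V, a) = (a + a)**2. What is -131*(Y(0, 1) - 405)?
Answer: 52531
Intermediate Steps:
Y(V, a) = 4*a**2 (Y(V, a) = (2*a)**2 = 4*a**2)
-131*(Y(0, 1) - 405) = -131*(4*1**2 - 405) = -131*(4*1 - 405) = -131*(4 - 405) = -131*(-401) = 52531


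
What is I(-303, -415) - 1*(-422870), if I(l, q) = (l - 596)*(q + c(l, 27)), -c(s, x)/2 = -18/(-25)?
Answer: 19931239/25 ≈ 7.9725e+5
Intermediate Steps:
c(s, x) = -36/25 (c(s, x) = -(-36)/(-25) = -(-36)*(-1)/25 = -2*18/25 = -36/25)
I(l, q) = (-596 + l)*(-36/25 + q) (I(l, q) = (l - 596)*(q - 36/25) = (-596 + l)*(-36/25 + q))
I(-303, -415) - 1*(-422870) = (21456/25 - 596*(-415) - 36/25*(-303) - 303*(-415)) - 1*(-422870) = (21456/25 + 247340 + 10908/25 + 125745) + 422870 = 9359489/25 + 422870 = 19931239/25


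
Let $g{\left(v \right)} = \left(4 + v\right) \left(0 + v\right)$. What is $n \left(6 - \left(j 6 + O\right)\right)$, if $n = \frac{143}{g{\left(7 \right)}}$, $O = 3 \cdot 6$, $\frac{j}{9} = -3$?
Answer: $\frac{1950}{7} \approx 278.57$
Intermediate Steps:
$j = -27$ ($j = 9 \left(-3\right) = -27$)
$O = 18$
$g{\left(v \right)} = v \left(4 + v\right)$ ($g{\left(v \right)} = \left(4 + v\right) v = v \left(4 + v\right)$)
$n = \frac{13}{7}$ ($n = \frac{143}{7 \left(4 + 7\right)} = \frac{143}{7 \cdot 11} = \frac{143}{77} = 143 \cdot \frac{1}{77} = \frac{13}{7} \approx 1.8571$)
$n \left(6 - \left(j 6 + O\right)\right) = \frac{13 \left(6 - \left(\left(-27\right) 6 + 18\right)\right)}{7} = \frac{13 \left(6 - \left(-162 + 18\right)\right)}{7} = \frac{13 \left(6 - -144\right)}{7} = \frac{13 \left(6 + 144\right)}{7} = \frac{13}{7} \cdot 150 = \frac{1950}{7}$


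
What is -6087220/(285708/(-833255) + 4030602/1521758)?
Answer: -3859335410350466900/1461870417423 ≈ -2.6400e+6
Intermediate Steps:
-6087220/(285708/(-833255) + 4030602/1521758) = -6087220/(285708*(-1/833255) + 4030602*(1/1521758)) = -6087220/(-285708/833255 + 2015301/760879) = -6087220/1461870417423/634006231145 = -6087220*634006231145/1461870417423 = -3859335410350466900/1461870417423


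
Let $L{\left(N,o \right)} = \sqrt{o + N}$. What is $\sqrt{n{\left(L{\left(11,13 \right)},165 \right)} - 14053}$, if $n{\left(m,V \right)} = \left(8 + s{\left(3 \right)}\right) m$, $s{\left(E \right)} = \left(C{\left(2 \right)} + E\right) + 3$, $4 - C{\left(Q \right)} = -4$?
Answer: $\sqrt{-14053 + 44 \sqrt{6}} \approx 118.09 i$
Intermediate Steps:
$C{\left(Q \right)} = 8$ ($C{\left(Q \right)} = 4 - -4 = 4 + 4 = 8$)
$L{\left(N,o \right)} = \sqrt{N + o}$
$s{\left(E \right)} = 11 + E$ ($s{\left(E \right)} = \left(8 + E\right) + 3 = 11 + E$)
$n{\left(m,V \right)} = 22 m$ ($n{\left(m,V \right)} = \left(8 + \left(11 + 3\right)\right) m = \left(8 + 14\right) m = 22 m$)
$\sqrt{n{\left(L{\left(11,13 \right)},165 \right)} - 14053} = \sqrt{22 \sqrt{11 + 13} - 14053} = \sqrt{22 \sqrt{24} - 14053} = \sqrt{22 \cdot 2 \sqrt{6} - 14053} = \sqrt{44 \sqrt{6} - 14053} = \sqrt{-14053 + 44 \sqrt{6}}$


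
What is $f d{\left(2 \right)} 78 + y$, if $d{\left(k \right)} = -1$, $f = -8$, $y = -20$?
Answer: $604$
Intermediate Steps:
$f d{\left(2 \right)} 78 + y = \left(-8\right) \left(-1\right) 78 - 20 = 8 \cdot 78 - 20 = 624 - 20 = 604$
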